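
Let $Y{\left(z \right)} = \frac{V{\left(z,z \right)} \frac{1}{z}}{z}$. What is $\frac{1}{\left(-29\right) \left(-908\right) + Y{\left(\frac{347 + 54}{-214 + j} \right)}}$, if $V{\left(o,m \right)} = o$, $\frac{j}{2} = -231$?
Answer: $\frac{401}{10558456} \approx 3.7979 \cdot 10^{-5}$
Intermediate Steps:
$j = -462$ ($j = 2 \left(-231\right) = -462$)
$Y{\left(z \right)} = \frac{1}{z}$ ($Y{\left(z \right)} = \frac{z \frac{1}{z}}{z} = 1 \frac{1}{z} = \frac{1}{z}$)
$\frac{1}{\left(-29\right) \left(-908\right) + Y{\left(\frac{347 + 54}{-214 + j} \right)}} = \frac{1}{\left(-29\right) \left(-908\right) + \frac{1}{\left(347 + 54\right) \frac{1}{-214 - 462}}} = \frac{1}{26332 + \frac{1}{401 \frac{1}{-676}}} = \frac{1}{26332 + \frac{1}{401 \left(- \frac{1}{676}\right)}} = \frac{1}{26332 + \frac{1}{- \frac{401}{676}}} = \frac{1}{26332 - \frac{676}{401}} = \frac{1}{\frac{10558456}{401}} = \frac{401}{10558456}$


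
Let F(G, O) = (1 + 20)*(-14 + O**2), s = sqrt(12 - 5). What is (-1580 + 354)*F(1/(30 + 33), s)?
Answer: 180222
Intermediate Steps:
s = sqrt(7) ≈ 2.6458
F(G, O) = -294 + 21*O**2 (F(G, O) = 21*(-14 + O**2) = -294 + 21*O**2)
(-1580 + 354)*F(1/(30 + 33), s) = (-1580 + 354)*(-294 + 21*(sqrt(7))**2) = -1226*(-294 + 21*7) = -1226*(-294 + 147) = -1226*(-147) = 180222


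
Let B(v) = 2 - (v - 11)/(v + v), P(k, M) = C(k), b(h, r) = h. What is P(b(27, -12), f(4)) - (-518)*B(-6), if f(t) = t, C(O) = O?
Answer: 1975/6 ≈ 329.17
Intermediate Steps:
P(k, M) = k
B(v) = 2 - (-11 + v)/(2*v)
P(b(27, -12), f(4)) - (-518)*B(-6) = 27 - (-518)*(½)*(11 + 3*(-6))/(-6) = 27 - (-518)*(½)*(-⅙)*(11 - 18) = 27 - (-518)*(½)*(-⅙)*(-7) = 27 - (-518)*7/12 = 27 - 1*(-1813/6) = 27 + 1813/6 = 1975/6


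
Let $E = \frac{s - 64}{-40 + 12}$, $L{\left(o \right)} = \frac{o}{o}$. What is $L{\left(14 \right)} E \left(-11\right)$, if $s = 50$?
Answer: $- \frac{11}{2} \approx -5.5$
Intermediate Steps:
$L{\left(o \right)} = 1$
$E = \frac{1}{2}$ ($E = \frac{50 - 64}{-40 + 12} = - \frac{14}{-28} = \left(-14\right) \left(- \frac{1}{28}\right) = \frac{1}{2} \approx 0.5$)
$L{\left(14 \right)} E \left(-11\right) = 1 \cdot \frac{1}{2} \left(-11\right) = \frac{1}{2} \left(-11\right) = - \frac{11}{2}$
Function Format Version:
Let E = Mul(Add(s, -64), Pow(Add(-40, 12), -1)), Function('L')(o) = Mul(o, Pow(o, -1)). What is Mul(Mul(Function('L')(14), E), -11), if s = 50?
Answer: Rational(-11, 2) ≈ -5.5000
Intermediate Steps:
Function('L')(o) = 1
E = Rational(1, 2) (E = Mul(Add(50, -64), Pow(Add(-40, 12), -1)) = Mul(-14, Pow(-28, -1)) = Mul(-14, Rational(-1, 28)) = Rational(1, 2) ≈ 0.50000)
Mul(Mul(Function('L')(14), E), -11) = Mul(Mul(1, Rational(1, 2)), -11) = Mul(Rational(1, 2), -11) = Rational(-11, 2)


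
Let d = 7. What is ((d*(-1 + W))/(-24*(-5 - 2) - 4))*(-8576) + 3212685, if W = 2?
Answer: 131705077/41 ≈ 3.2123e+6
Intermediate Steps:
((d*(-1 + W))/(-24*(-5 - 2) - 4))*(-8576) + 3212685 = ((7*(-1 + 2))/(-24*(-5 - 2) - 4))*(-8576) + 3212685 = ((7*1)/(-24*(-7) - 4))*(-8576) + 3212685 = (7/(-8*(-21) - 4))*(-8576) + 3212685 = (7/(168 - 4))*(-8576) + 3212685 = (7/164)*(-8576) + 3212685 = -15008/41 + 3212685 = 131705077/41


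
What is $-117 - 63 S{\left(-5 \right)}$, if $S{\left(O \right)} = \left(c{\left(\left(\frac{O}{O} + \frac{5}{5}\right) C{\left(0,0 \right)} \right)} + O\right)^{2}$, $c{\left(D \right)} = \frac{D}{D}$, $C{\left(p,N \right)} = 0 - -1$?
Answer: $-1125$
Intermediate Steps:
$C{\left(p,N \right)} = 1$ ($C{\left(p,N \right)} = 0 + 1 = 1$)
$c{\left(D \right)} = 1$
$S{\left(O \right)} = \left(1 + O\right)^{2}$
$-117 - 63 S{\left(-5 \right)} = -117 - 63 \left(1 - 5\right)^{2} = -117 - 63 \left(-4\right)^{2} = -117 - 1008 = -1125$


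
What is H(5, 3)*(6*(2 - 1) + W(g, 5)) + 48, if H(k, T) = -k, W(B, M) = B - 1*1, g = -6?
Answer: 53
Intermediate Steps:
W(B, M) = -1 + B (W(B, M) = B - 1 = -1 + B)
H(5, 3)*(6*(2 - 1) + W(g, 5)) + 48 = (-1*5)*(6*(2 - 1) + (-1 - 6)) + 48 = -5*(6*1 - 7) + 48 = -5*(6 - 7) + 48 = -5*(-1) + 48 = 5 + 48 = 53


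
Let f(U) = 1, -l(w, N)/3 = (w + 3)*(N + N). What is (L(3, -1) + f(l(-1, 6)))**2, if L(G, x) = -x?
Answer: 4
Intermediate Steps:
l(w, N) = -6*N*(3 + w) (l(w, N) = -3*(w + 3)*(N + N) = -3*(3 + w)*2*N = -6*N*(3 + w))
(L(3, -1) + f(l(-1, 6)))**2 = (-1*(-1) + 1)**2 = (1 + 1)**2 = 2**2 = 4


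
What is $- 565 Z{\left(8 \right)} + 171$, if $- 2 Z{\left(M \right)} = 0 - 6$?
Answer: $-1524$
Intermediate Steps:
$Z{\left(M \right)} = 3$ ($Z{\left(M \right)} = - \frac{0 - 6}{2} = \left(- \frac{1}{2}\right) \left(-6\right) = 3$)
$- 565 Z{\left(8 \right)} + 171 = \left(-565\right) 3 + 171 = -1695 + 171 = -1524$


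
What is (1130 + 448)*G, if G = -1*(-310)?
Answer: 489180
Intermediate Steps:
G = 310
(1130 + 448)*G = (1130 + 448)*310 = 1578*310 = 489180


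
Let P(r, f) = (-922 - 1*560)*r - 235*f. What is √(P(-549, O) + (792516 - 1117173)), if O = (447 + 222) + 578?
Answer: 2*√48979 ≈ 442.62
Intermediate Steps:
O = 1247 (O = 669 + 578 = 1247)
P(r, f) = -1482*r - 235*f (P(r, f) = (-922 - 560)*r - 235*f = -1482*r - 235*f)
√(P(-549, O) + (792516 - 1117173)) = √((-1482*(-549) - 235*1247) + (792516 - 1117173)) = √((813618 - 293045) - 324657) = √(520573 - 324657) = √195916 = 2*√48979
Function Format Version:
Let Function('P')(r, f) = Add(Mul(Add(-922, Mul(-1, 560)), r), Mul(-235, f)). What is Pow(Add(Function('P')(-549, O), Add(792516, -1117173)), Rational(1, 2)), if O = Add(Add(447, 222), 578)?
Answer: Mul(2, Pow(48979, Rational(1, 2))) ≈ 442.62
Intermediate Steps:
O = 1247 (O = Add(669, 578) = 1247)
Function('P')(r, f) = Add(Mul(-1482, r), Mul(-235, f)) (Function('P')(r, f) = Add(Mul(Add(-922, -560), r), Mul(-235, f)) = Add(Mul(-1482, r), Mul(-235, f)))
Pow(Add(Function('P')(-549, O), Add(792516, -1117173)), Rational(1, 2)) = Pow(Add(Add(Mul(-1482, -549), Mul(-235, 1247)), Add(792516, -1117173)), Rational(1, 2)) = Pow(Add(Add(813618, -293045), -324657), Rational(1, 2)) = Pow(Add(520573, -324657), Rational(1, 2)) = Pow(195916, Rational(1, 2)) = Mul(2, Pow(48979, Rational(1, 2)))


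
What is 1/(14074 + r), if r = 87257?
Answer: 1/101331 ≈ 9.8686e-6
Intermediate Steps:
1/(14074 + r) = 1/(14074 + 87257) = 1/101331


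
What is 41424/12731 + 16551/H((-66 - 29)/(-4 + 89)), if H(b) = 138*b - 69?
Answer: -1141626399/16104715 ≈ -70.888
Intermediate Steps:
H(b) = -69 + 138*b
41424/12731 + 16551/H((-66 - 29)/(-4 + 89)) = 41424/12731 + 16551/(-69 + 138*((-66 - 29)/(-4 + 89))) = 41424*(1/12731) + 16551/(-69 + 138*(-95/85)) = 41424/12731 + 16551/(-69 + 138*(-95*1/85)) = 41424/12731 + 16551/(-69 + 138*(-19/17)) = 41424/12731 + 16551/(-69 - 2622/17) = 41424/12731 + 16551/(-3795/17) = 41424/12731 + 16551*(-17/3795) = 41424/12731 - 93789/1265 = -1141626399/16104715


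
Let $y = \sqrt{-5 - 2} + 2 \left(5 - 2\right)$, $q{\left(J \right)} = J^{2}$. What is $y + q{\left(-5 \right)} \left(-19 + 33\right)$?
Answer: $356 + i \sqrt{7} \approx 356.0 + 2.6458 i$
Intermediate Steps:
$y = 6 + i \sqrt{7}$ ($y = \sqrt{-7} + 2 \cdot 3 = i \sqrt{7} + 6 = 6 + i \sqrt{7} \approx 6.0 + 2.6458 i$)
$y + q{\left(-5 \right)} \left(-19 + 33\right) = \left(6 + i \sqrt{7}\right) + \left(-5\right)^{2} \left(-19 + 33\right) = \left(6 + i \sqrt{7}\right) + 25 \cdot 14 = \left(6 + i \sqrt{7}\right) + 350 = 356 + i \sqrt{7}$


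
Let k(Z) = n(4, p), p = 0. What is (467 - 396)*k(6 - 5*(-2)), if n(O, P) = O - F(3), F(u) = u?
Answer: 71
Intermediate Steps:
n(O, P) = -3 + O (n(O, P) = O - 1*3 = O - 3 = -3 + O)
k(Z) = 1 (k(Z) = -3 + 4 = 1)
(467 - 396)*k(6 - 5*(-2)) = (467 - 396)*1 = 71*1 = 71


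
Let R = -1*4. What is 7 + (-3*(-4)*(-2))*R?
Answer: 103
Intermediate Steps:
R = -4
7 + (-3*(-4)*(-2))*R = 7 + (-3*(-4)*(-2))*(-4) = 7 + (12*(-2))*(-4) = 7 - 24*(-4) = 7 + 96 = 103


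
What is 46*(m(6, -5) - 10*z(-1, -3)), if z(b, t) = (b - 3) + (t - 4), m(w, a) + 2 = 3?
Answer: 5106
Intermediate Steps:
m(w, a) = 1 (m(w, a) = -2 + 3 = 1)
z(b, t) = -7 + b + t (z(b, t) = (-3 + b) + (-4 + t) = -7 + b + t)
46*(m(6, -5) - 10*z(-1, -3)) = 46*(1 - 10*(-7 - 1 - 3)) = 46*(1 - 10*(-11)) = 46*(1 + 110) = 46*111 = 5106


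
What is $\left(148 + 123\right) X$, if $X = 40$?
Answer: $10840$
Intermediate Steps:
$\left(148 + 123\right) X = \left(148 + 123\right) 40 = 271 \cdot 40 = 10840$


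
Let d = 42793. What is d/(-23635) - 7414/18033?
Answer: -946916059/426209955 ≈ -2.2217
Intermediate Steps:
d/(-23635) - 7414/18033 = 42793/(-23635) - 7414/18033 = 42793*(-1/23635) - 7414*1/18033 = -42793/23635 - 7414/18033 = -946916059/426209955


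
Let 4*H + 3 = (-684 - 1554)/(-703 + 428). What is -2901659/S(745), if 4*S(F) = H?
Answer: -12767299600/1413 ≈ -9.0356e+6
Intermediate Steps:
H = 1413/1100 (H = -3/4 + ((-684 - 1554)/(-703 + 428))/4 = -3/4 + (-2238/(-275))/4 = -3/4 + (-2238*(-1/275))/4 = -3/4 + (1/4)*(2238/275) = -3/4 + 1119/550 = 1413/1100 ≈ 1.2845)
S(F) = 1413/4400 (S(F) = (1/4)*(1413/1100) = 1413/4400)
-2901659/S(745) = -2901659/1413/4400 = -2901659*4400/1413 = -12767299600/1413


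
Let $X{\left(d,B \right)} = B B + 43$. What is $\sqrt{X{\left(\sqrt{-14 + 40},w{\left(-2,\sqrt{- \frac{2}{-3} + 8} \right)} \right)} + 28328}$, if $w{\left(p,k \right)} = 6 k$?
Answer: $3 \sqrt{3187} \approx 169.36$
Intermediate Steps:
$X{\left(d,B \right)} = 43 + B^{2}$ ($X{\left(d,B \right)} = B^{2} + 43 = 43 + B^{2}$)
$\sqrt{X{\left(\sqrt{-14 + 40},w{\left(-2,\sqrt{- \frac{2}{-3} + 8} \right)} \right)} + 28328} = \sqrt{\left(43 + \left(6 \sqrt{- \frac{2}{-3} + 8}\right)^{2}\right) + 28328} = \sqrt{\left(43 + \left(6 \sqrt{\left(-2\right) \left(- \frac{1}{3}\right) + 8}\right)^{2}\right) + 28328} = \sqrt{\left(43 + \left(6 \sqrt{\frac{2}{3} + 8}\right)^{2}\right) + 28328} = \sqrt{\left(43 + \left(6 \sqrt{\frac{26}{3}}\right)^{2}\right) + 28328} = \sqrt{\left(43 + \left(6 \frac{\sqrt{78}}{3}\right)^{2}\right) + 28328} = \sqrt{\left(43 + \left(2 \sqrt{78}\right)^{2}\right) + 28328} = \sqrt{\left(43 + 312\right) + 28328} = \sqrt{355 + 28328} = \sqrt{28683} = 3 \sqrt{3187}$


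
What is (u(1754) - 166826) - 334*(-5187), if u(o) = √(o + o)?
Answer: 1565632 + 2*√877 ≈ 1.5657e+6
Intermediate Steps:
u(o) = √2*√o (u(o) = √(2*o) = √2*√o)
(u(1754) - 166826) - 334*(-5187) = (√2*√1754 - 166826) - 334*(-5187) = (2*√877 - 166826) + 1732458 = (-166826 + 2*√877) + 1732458 = 1565632 + 2*√877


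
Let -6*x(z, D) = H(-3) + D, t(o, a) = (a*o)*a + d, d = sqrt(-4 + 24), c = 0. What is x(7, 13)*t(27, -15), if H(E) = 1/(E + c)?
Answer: -12825 - 38*sqrt(5)/9 ≈ -12834.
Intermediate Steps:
H(E) = 1/E (H(E) = 1/(E + 0) = 1/E)
d = 2*sqrt(5) (d = sqrt(20) = 2*sqrt(5) ≈ 4.4721)
t(o, a) = 2*sqrt(5) + o*a**2 (t(o, a) = (a*o)*a + 2*sqrt(5) = o*a**2 + 2*sqrt(5) = 2*sqrt(5) + o*a**2)
x(z, D) = 1/18 - D/6 (x(z, D) = -(1/(-3) + D)/6 = -(-1/3 + D)/6 = 1/18 - D/6)
x(7, 13)*t(27, -15) = (1/18 - 1/6*13)*(2*sqrt(5) + 27*(-15)**2) = (1/18 - 13/6)*(2*sqrt(5) + 27*225) = -19*(2*sqrt(5) + 6075)/9 = -19*(6075 + 2*sqrt(5))/9 = -12825 - 38*sqrt(5)/9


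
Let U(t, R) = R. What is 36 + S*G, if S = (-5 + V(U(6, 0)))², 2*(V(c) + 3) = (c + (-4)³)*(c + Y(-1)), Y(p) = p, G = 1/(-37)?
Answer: 756/37 ≈ 20.432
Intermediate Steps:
G = -1/37 ≈ -0.027027
V(c) = -3 + (-1 + c)*(-64 + c)/2 (V(c) = -3 + ((c + (-4)³)*(c - 1))/2 = -3 + ((c - 64)*(-1 + c))/2 = -3 + ((-64 + c)*(-1 + c))/2 = -3 + ((-1 + c)*(-64 + c))/2 = -3 + (-1 + c)*(-64 + c)/2)
S = 576 (S = (-5 + (29 + (½)*0² - 65/2*0))² = (-5 + (29 + (½)*0 + 0))² = (-5 + (29 + 0 + 0))² = (-5 + 29)² = 24² = 576)
36 + S*G = 36 + 576*(-1/37) = 36 - 576/37 = 756/37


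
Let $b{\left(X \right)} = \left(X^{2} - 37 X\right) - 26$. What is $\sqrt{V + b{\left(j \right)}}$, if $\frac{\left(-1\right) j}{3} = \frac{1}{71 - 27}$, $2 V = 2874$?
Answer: $\frac{\sqrt{2736589}}{44} \approx 37.597$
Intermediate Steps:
$V = 1437$ ($V = \frac{1}{2} \cdot 2874 = 1437$)
$j = - \frac{3}{44}$ ($j = - \frac{3}{71 - 27} = - \frac{3}{44} \approx -0.068182$)
$b{\left(X \right)} = -26 + X^{2} - 37 X$
$\sqrt{V + b{\left(j \right)}} = \sqrt{1437 - \left(\frac{1033}{44} - \frac{9}{1936}\right)} = \sqrt{1437 + \left(-26 + \frac{9}{1936} + \frac{111}{44}\right)} = \sqrt{1437 - \frac{45443}{1936}} = \sqrt{\frac{2736589}{1936}} = \frac{\sqrt{2736589}}{44}$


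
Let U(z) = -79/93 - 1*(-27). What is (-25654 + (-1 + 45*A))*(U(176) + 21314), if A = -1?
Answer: -51005093800/93 ≈ -5.4844e+8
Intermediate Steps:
U(z) = 2432/93 (U(z) = -79*1/93 + 27 = -79/93 + 27 = 2432/93)
(-25654 + (-1 + 45*A))*(U(176) + 21314) = (-25654 + (-1 + 45*(-1)))*(2432/93 + 21314) = (-25654 + (-1 - 45))*(1984634/93) = (-25654 - 46)*(1984634/93) = -25700*1984634/93 = -51005093800/93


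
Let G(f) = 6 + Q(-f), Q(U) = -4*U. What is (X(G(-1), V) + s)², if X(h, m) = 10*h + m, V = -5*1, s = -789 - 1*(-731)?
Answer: 1849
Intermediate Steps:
s = -58 (s = -789 + 731 = -58)
G(f) = 6 + 4*f (G(f) = 6 - (-4)*f = 6 + 4*f)
V = -5
X(h, m) = m + 10*h
(X(G(-1), V) + s)² = ((-5 + 10*(6 + 4*(-1))) - 58)² = ((-5 + 10*(6 - 4)) - 58)² = ((-5 + 10*2) - 58)² = ((-5 + 20) - 58)² = (15 - 58)² = (-43)² = 1849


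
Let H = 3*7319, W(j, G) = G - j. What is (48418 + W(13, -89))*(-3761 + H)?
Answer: 879157936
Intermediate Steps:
H = 21957
(48418 + W(13, -89))*(-3761 + H) = (48418 + (-89 - 1*13))*(-3761 + 21957) = (48418 + (-89 - 13))*18196 = (48418 - 102)*18196 = 48316*18196 = 879157936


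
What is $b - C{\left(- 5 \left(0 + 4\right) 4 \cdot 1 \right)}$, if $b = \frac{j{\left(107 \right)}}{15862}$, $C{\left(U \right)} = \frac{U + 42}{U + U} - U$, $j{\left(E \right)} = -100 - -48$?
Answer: $- \frac{50911169}{634480} \approx -80.241$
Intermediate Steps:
$j{\left(E \right)} = -52$ ($j{\left(E \right)} = -100 + 48 = -52$)
$C{\left(U \right)} = - U + \frac{42 + U}{2 U}$ ($C{\left(U \right)} = \frac{42 + U}{2 U} - U = - U + \frac{42 + U}{2 U}$)
$b = - \frac{26}{7931}$ ($b = - \frac{52}{15862} = \left(-52\right) \frac{1}{15862} = - \frac{26}{7931} \approx -0.0032783$)
$b - C{\left(- 5 \left(0 + 4\right) 4 \cdot 1 \right)} = - \frac{26}{7931} - \left(\frac{1}{2} - - 5 \left(0 + 4\right) 4 \cdot 1 + \frac{21}{- 5 \left(0 + 4\right) 4 \cdot 1}\right) = - \frac{26}{7931} - \left(\frac{1}{2} - - 5 \cdot 4 \cdot 4 \cdot 1 + \frac{21}{- 5 \cdot 4 \cdot 4 \cdot 1}\right) = - \frac{26}{7931} - \left(\frac{1}{2} - \left(-5\right) 16 \cdot 1 + \frac{21}{\left(-5\right) 16 \cdot 1}\right) = - \frac{26}{7931} - \left(\frac{1}{2} - \left(-80\right) 1 + \frac{21}{\left(-80\right) 1}\right) = - \frac{26}{7931} - \left(\frac{1}{2} - -80 + \frac{21}{-80}\right) = - \frac{26}{7931} - \left(\frac{1}{2} + 80 + 21 \left(- \frac{1}{80}\right)\right) = - \frac{26}{7931} - \left(\frac{1}{2} + 80 - \frac{21}{80}\right) = - \frac{26}{7931} - \frac{6419}{80} = - \frac{50911169}{634480}$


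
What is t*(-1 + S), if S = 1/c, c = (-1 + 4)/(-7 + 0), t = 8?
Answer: -80/3 ≈ -26.667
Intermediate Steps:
c = -3/7 (c = 3/(-7) = 3*(-⅐) = -3/7 ≈ -0.42857)
S = -7/3 (S = 1/(-3/7) = -7/3 ≈ -2.3333)
t*(-1 + S) = 8*(-1 - 7/3) = 8*(-10/3) = -80/3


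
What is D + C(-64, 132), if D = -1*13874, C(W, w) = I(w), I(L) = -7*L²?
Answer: -135842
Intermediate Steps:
C(W, w) = -7*w²
D = -13874
D + C(-64, 132) = -13874 - 7*132² = -13874 - 7*17424 = -13874 - 121968 = -135842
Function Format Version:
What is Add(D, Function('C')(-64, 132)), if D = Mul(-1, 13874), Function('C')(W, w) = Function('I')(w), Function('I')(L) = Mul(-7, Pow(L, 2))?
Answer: -135842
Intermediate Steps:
Function('C')(W, w) = Mul(-7, Pow(w, 2))
D = -13874
Add(D, Function('C')(-64, 132)) = Add(-13874, Mul(-7, Pow(132, 2))) = Add(-13874, Mul(-7, 17424)) = Add(-13874, -121968) = -135842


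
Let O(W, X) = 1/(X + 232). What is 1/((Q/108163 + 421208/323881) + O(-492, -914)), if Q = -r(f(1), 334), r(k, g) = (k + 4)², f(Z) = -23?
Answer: 2171980317386/2814231669633 ≈ 0.77178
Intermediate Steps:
r(k, g) = (4 + k)²
Q = -361 (Q = -(4 - 23)² = -1*(-19)² = -1*361 = -361)
O(W, X) = 1/(232 + X)
1/((Q/108163 + 421208/323881) + O(-492, -914)) = 1/((-361/108163 + 421208/323881) + 1/(232 - 914)) = 1/((-361*1/108163 + 421208*(1/323881)) + 1/(-682)) = 1/((-361/108163 + 421208/323881) - 1/682) = 1/(45442199863/35031940603 - 1/682) = 1/(2814231669633/2171980317386) = 2171980317386/2814231669633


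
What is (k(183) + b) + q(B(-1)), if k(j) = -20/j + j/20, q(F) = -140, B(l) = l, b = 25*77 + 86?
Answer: 6880949/3660 ≈ 1880.0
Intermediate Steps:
b = 2011 (b = 1925 + 86 = 2011)
k(j) = -20/j + j/20 (k(j) = -20/j + j*(1/20) = -20/j + j/20)
(k(183) + b) + q(B(-1)) = ((-20/183 + (1/20)*183) + 2011) - 140 = ((-20*1/183 + 183/20) + 2011) - 140 = ((-20/183 + 183/20) + 2011) - 140 = (33089/3660 + 2011) - 140 = 7393349/3660 - 140 = 6880949/3660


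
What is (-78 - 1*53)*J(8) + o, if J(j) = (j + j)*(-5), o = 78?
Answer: 10558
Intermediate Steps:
J(j) = -10*j (J(j) = (2*j)*(-5) = -10*j)
(-78 - 1*53)*J(8) + o = (-78 - 1*53)*(-10*8) + 78 = (-78 - 53)*(-80) + 78 = -131*(-80) + 78 = 10480 + 78 = 10558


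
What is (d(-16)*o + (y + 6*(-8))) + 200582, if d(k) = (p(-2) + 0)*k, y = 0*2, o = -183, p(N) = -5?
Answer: 185894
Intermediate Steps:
y = 0
d(k) = -5*k (d(k) = (-5 + 0)*k = -5*k)
(d(-16)*o + (y + 6*(-8))) + 200582 = (-5*(-16)*(-183) + (0 + 6*(-8))) + 200582 = (80*(-183) + (0 - 48)) + 200582 = (-14640 - 48) + 200582 = -14688 + 200582 = 185894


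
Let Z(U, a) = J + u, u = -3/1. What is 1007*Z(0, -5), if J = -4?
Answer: -7049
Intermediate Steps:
u = -3 (u = -3*1 = -3)
Z(U, a) = -7 (Z(U, a) = -4 - 3 = -7)
1007*Z(0, -5) = 1007*(-7) = -7049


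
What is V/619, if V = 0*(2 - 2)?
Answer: 0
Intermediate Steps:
V = 0 (V = 0*0 = 0)
V/619 = 0/619 = 0*(1/619) = 0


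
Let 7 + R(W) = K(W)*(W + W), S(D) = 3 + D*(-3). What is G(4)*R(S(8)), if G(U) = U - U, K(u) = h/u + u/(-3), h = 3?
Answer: 0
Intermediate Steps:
K(u) = 3/u - u/3 (K(u) = 3/u + u/(-3) = 3/u + u*(-⅓) = 3/u - u/3)
S(D) = 3 - 3*D
R(W) = -7 + 2*W*(3/W - W/3) (R(W) = -7 + (3/W - W/3)*(W + W) = -7 + (3/W - W/3)*(2*W) = -7 + 2*W*(3/W - W/3))
G(U) = 0
G(4)*R(S(8)) = 0*(-1 - 2*(3 - 3*8)²/3) = 0*(-1 - 2*(3 - 24)²/3) = 0*(-1 - ⅔*(-21)²) = 0*(-1 - ⅔*441) = 0*(-1 - 294) = 0*(-295) = 0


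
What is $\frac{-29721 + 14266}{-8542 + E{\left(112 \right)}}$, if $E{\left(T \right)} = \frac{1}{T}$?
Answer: $\frac{157360}{86973} \approx 1.8093$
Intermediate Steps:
$\frac{-29721 + 14266}{-8542 + E{\left(112 \right)}} = \frac{-29721 + 14266}{-8542 + \frac{1}{112}} = - \frac{15455}{-8542 + \frac{1}{112}} = - \frac{15455}{- \frac{956703}{112}} = \left(-15455\right) \left(- \frac{112}{956703}\right) = \frac{157360}{86973}$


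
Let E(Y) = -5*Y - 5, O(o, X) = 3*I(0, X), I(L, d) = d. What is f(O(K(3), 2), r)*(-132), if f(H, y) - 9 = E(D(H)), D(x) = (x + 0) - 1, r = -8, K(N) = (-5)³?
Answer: 2772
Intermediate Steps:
K(N) = -125
O(o, X) = 3*X
D(x) = -1 + x (D(x) = x - 1 = -1 + x)
E(Y) = -5 - 5*Y
f(H, y) = 9 - 5*H (f(H, y) = 9 + (-5 - 5*(-1 + H)) = 9 + (-5 + (5 - 5*H)) = 9 - 5*H)
f(O(K(3), 2), r)*(-132) = (9 - 15*2)*(-132) = (9 - 5*6)*(-132) = (9 - 30)*(-132) = -21*(-132) = 2772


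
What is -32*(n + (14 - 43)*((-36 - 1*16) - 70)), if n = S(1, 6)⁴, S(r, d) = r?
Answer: -113248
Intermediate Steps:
n = 1 (n = 1⁴ = 1)
-32*(n + (14 - 43)*((-36 - 1*16) - 70)) = -32*(1 + (14 - 43)*((-36 - 1*16) - 70)) = -32*(1 - 29*((-36 - 16) - 70)) = -32*(1 - 29*(-52 - 70)) = -32*(1 - 29*(-122)) = -32*(1 + 3538) = -32*3539 = -113248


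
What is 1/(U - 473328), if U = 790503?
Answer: 1/317175 ≈ 3.1528e-6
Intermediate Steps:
1/(U - 473328) = 1/(790503 - 473328) = 1/317175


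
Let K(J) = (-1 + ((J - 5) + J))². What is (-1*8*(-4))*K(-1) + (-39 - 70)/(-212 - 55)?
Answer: 546925/267 ≈ 2048.4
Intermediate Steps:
K(J) = (-6 + 2*J)² (K(J) = (-1 + ((-5 + J) + J))² = (-1 + (-5 + 2*J))² = (-6 + 2*J)²)
(-1*8*(-4))*K(-1) + (-39 - 70)/(-212 - 55) = (-1*8*(-4))*(4*(-3 - 1)²) + (-39 - 70)/(-212 - 55) = (-8*(-4))*(4*(-4)²) - 109/(-267) = 32*(4*16) - 109*(-1/267) = 32*64 + 109/267 = 2048 + 109/267 = 546925/267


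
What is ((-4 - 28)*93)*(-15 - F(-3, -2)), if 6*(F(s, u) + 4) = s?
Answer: 31248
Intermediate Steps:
F(s, u) = -4 + s/6
((-4 - 28)*93)*(-15 - F(-3, -2)) = ((-4 - 28)*93)*(-15 - (-4 + (1/6)*(-3))) = (-32*93)*(-15 - (-4 - 1/2)) = -2976*(-15 - 1*(-9/2)) = -2976*(-15 + 9/2) = -2976*(-21/2) = 31248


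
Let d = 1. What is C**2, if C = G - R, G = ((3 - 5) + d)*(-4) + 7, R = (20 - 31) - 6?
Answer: 784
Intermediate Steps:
R = -17 (R = -11 - 6 = -17)
G = 11 (G = ((3 - 5) + 1)*(-4) + 7 = (-2 + 1)*(-4) + 7 = -1*(-4) + 7 = 4 + 7 = 11)
C = 28 (C = 11 - 1*(-17) = 11 + 17 = 28)
C**2 = 28**2 = 784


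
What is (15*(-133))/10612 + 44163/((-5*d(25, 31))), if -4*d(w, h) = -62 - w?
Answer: -89309469/219820 ≈ -406.28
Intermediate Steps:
d(w, h) = 31/2 + w/4 (d(w, h) = -(-62 - w)/4 = 31/2 + w/4)
(15*(-133))/10612 + 44163/((-5*d(25, 31))) = (15*(-133))/10612 + 44163/((-5*(31/2 + (¼)*25))) = -1995*1/10612 + 44163/((-5*(31/2 + 25/4))) = -285/1516 + 44163/((-5*87/4)) = -285/1516 + 44163/(-435/4) = -285/1516 + 44163*(-4/435) = -285/1516 - 58884/145 = -89309469/219820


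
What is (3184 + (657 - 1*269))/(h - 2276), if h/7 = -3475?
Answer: -3572/26601 ≈ -0.13428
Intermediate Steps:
h = -24325 (h = 7*(-3475) = -24325)
(3184 + (657 - 1*269))/(h - 2276) = (3184 + (657 - 1*269))/(-24325 - 2276) = (3184 + (657 - 269))/(-26601) = (3184 + 388)*(-1/26601) = 3572*(-1/26601) = -3572/26601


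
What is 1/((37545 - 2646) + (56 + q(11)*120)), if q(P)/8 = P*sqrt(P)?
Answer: -6991/959515 + 2112*sqrt(11)/959515 ≈ 1.4290e-5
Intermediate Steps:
q(P) = 8*P**(3/2) (q(P) = 8*(P*sqrt(P)) = 8*P**(3/2))
1/((37545 - 2646) + (56 + q(11)*120)) = 1/((37545 - 2646) + (56 + (8*11**(3/2))*120)) = 1/(34899 + (56 + (8*(11*sqrt(11)))*120)) = 1/(34899 + (56 + (88*sqrt(11))*120)) = 1/(34899 + (56 + 10560*sqrt(11))) = 1/(34955 + 10560*sqrt(11))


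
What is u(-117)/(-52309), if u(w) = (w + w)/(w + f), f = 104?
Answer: -18/52309 ≈ -0.00034411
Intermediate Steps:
u(w) = 2*w/(104 + w) (u(w) = (w + w)/(w + 104) = (2*w)/(104 + w) = 2*w/(104 + w))
u(-117)/(-52309) = (2*(-117)/(104 - 117))/(-52309) = (2*(-117)/(-13))*(-1/52309) = (2*(-117)*(-1/13))*(-1/52309) = 18*(-1/52309) = -18/52309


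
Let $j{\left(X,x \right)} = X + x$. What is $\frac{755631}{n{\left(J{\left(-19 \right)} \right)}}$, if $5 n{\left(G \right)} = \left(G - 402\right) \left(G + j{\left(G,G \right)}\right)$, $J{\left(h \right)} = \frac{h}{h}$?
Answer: $- \frac{1259385}{401} \approx -3140.6$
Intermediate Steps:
$J{\left(h \right)} = 1$
$n{\left(G \right)} = \frac{3 G \left(-402 + G\right)}{5}$ ($n{\left(G \right)} = \frac{\left(G - 402\right) \left(G + \left(G + G\right)\right)}{5} = \frac{\left(-402 + G\right) \left(G + 2 G\right)}{5} = \frac{\left(-402 + G\right) 3 G}{5} = \frac{3 G \left(-402 + G\right)}{5}$)
$\frac{755631}{n{\left(J{\left(-19 \right)} \right)}} = \frac{755631}{\frac{3}{5} \cdot 1 \left(-402 + 1\right)} = \frac{755631}{\frac{3}{5} \cdot 1 \left(-401\right)} = \frac{755631}{- \frac{1203}{5}} = 755631 \left(- \frac{5}{1203}\right) = - \frac{1259385}{401}$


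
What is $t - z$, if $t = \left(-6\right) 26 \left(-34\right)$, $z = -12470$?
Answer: $17774$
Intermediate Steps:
$t = 5304$ ($t = \left(-156\right) \left(-34\right) = 5304$)
$t - z = 5304 - -12470 = 5304 + 12470 = 17774$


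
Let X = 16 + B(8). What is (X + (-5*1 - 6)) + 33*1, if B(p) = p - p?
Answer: 38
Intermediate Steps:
B(p) = 0
X = 16 (X = 16 + 0 = 16)
(X + (-5*1 - 6)) + 33*1 = (16 + (-5*1 - 6)) + 33*1 = (16 + (-5 - 6)) + 33 = (16 - 11) + 33 = 5 + 33 = 38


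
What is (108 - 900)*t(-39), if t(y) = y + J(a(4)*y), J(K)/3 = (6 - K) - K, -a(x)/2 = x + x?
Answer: 2981880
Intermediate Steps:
a(x) = -4*x (a(x) = -2*(x + x) = -4*x)
J(K) = 18 - 6*K (J(K) = 3*((6 - K) - K) = 3*(6 - 2*K) = 18 - 6*K)
t(y) = 18 + 97*y (t(y) = y + (18 - 6*(-4*4)*y) = y + (18 - (-96)*y) = y + (18 + 96*y) = 18 + 97*y)
(108 - 900)*t(-39) = (108 - 900)*(18 + 97*(-39)) = -792*(18 - 3783) = -792*(-3765) = 2981880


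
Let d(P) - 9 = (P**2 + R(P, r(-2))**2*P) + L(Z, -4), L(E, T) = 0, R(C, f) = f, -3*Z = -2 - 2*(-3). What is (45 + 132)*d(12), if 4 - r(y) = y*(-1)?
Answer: 35577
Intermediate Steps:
Z = -4/3 (Z = -(-2 - 2*(-3))/3 = -(-2 + 6)/3 = -1/3*4 = -4/3 ≈ -1.3333)
r(y) = 4 + y (r(y) = 4 - y*(-1) = 4 - (-1)*y = 4 + y)
d(P) = 9 + P**2 + 4*P (d(P) = 9 + ((P**2 + (4 - 2)**2*P) + 0) = 9 + ((P**2 + 2**2*P) + 0) = 9 + ((P**2 + 4*P) + 0) = 9 + (P**2 + 4*P) = 9 + P**2 + 4*P)
(45 + 132)*d(12) = (45 + 132)*(9 + 12**2 + 4*12) = 177*(9 + 144 + 48) = 177*201 = 35577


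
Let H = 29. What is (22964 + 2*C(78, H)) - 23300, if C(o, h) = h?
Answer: -278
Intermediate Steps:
(22964 + 2*C(78, H)) - 23300 = (22964 + 2*29) - 23300 = (22964 + 58) - 23300 = 23022 - 23300 = -278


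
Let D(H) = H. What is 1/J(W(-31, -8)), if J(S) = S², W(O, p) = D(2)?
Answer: ¼ ≈ 0.25000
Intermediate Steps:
W(O, p) = 2
1/J(W(-31, -8)) = 1/(2²) = 1/4 = ¼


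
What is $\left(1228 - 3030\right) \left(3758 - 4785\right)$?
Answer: $1850654$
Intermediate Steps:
$\left(1228 - 3030\right) \left(3758 - 4785\right) = \left(-1802\right) \left(-1027\right) = 1850654$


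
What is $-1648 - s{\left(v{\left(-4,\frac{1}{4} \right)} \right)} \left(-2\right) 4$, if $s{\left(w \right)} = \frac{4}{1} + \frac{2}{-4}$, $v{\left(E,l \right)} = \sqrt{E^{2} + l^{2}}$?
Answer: $-1620$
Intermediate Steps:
$s{\left(w \right)} = \frac{7}{2}$ ($s{\left(w \right)} = 4 \cdot 1 + 2 \left(- \frac{1}{4}\right) = 4 - \frac{1}{2} = \frac{7}{2}$)
$-1648 - s{\left(v{\left(-4,\frac{1}{4} \right)} \right)} \left(-2\right) 4 = -1648 - \frac{7}{2} \left(-2\right) 4 = -1648 - \left(-7\right) 4 = -1648 - -28 = -1648 + 28 = -1620$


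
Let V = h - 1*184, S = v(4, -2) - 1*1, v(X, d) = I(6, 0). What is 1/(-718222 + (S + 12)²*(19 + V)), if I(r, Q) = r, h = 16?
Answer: -1/761283 ≈ -1.3136e-6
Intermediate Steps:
v(X, d) = 6
S = 5 (S = 6 - 1*1 = 6 - 1 = 5)
V = -168 (V = 16 - 1*184 = 16 - 184 = -168)
1/(-718222 + (S + 12)²*(19 + V)) = 1/(-718222 + (5 + 12)²*(19 - 168)) = 1/(-718222 + 17²*(-149)) = 1/(-718222 + 289*(-149)) = 1/(-718222 - 43061) = 1/(-761283) = -1/761283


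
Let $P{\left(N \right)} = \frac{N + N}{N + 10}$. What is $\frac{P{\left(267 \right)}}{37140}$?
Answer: $\frac{89}{1714630} \approx 5.1906 \cdot 10^{-5}$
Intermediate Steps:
$P{\left(N \right)} = \frac{2 N}{10 + N}$
$\frac{P{\left(267 \right)}}{37140} = \frac{2 \cdot 267 \frac{1}{10 + 267}}{37140} = 2 \cdot 267 \cdot \frac{1}{277} \cdot \frac{1}{37140} = \frac{534}{277} \cdot \frac{1}{37140} = \frac{89}{1714630}$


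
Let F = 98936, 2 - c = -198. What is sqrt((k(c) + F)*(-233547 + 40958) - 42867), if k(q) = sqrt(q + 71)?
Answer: sqrt(-19054028171 - 192589*sqrt(271)) ≈ 1.3805e+5*I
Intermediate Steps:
c = 200 (c = 2 - 1*(-198) = 2 + 198 = 200)
k(q) = sqrt(71 + q)
sqrt((k(c) + F)*(-233547 + 40958) - 42867) = sqrt((sqrt(71 + 200) + 98936)*(-233547 + 40958) - 42867) = sqrt((sqrt(271) + 98936)*(-192589) - 42867) = sqrt((98936 + sqrt(271))*(-192589) - 42867) = sqrt((-19053985304 - 192589*sqrt(271)) - 42867) = sqrt(-19054028171 - 192589*sqrt(271))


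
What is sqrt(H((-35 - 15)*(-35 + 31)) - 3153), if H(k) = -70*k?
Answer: I*sqrt(17153) ≈ 130.97*I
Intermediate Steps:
sqrt(H((-35 - 15)*(-35 + 31)) - 3153) = sqrt(-70*(-35 - 15)*(-35 + 31) - 3153) = sqrt(-(-3500)*(-4) - 3153) = sqrt(-70*200 - 3153) = sqrt(-14000 - 3153) = sqrt(-17153) = I*sqrt(17153)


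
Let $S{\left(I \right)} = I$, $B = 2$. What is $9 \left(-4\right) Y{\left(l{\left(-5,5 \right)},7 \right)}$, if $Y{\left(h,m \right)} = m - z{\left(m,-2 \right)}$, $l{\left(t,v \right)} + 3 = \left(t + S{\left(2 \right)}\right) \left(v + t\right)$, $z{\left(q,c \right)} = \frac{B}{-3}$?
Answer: $-276$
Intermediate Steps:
$z{\left(q,c \right)} = - \frac{2}{3}$ ($z{\left(q,c \right)} = \frac{2}{-3} = 2 \left(- \frac{1}{3}\right) = - \frac{2}{3}$)
$l{\left(t,v \right)} = -3 + \left(2 + t\right) \left(t + v\right)$ ($l{\left(t,v \right)} = -3 + \left(t + 2\right) \left(v + t\right) = -3 + \left(2 + t\right) \left(t + v\right)$)
$Y{\left(h,m \right)} = \frac{2}{3} + m$ ($Y{\left(h,m \right)} = m - - \frac{2}{3} = m + \frac{2}{3} = \frac{2}{3} + m$)
$9 \left(-4\right) Y{\left(l{\left(-5,5 \right)},7 \right)} = 9 \left(-4\right) \left(\frac{2}{3} + 7\right) = \left(-36\right) \frac{23}{3} = -276$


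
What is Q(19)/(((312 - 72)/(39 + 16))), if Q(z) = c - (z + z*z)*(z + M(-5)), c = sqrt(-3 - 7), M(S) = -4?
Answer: -5225/4 + 11*I*sqrt(10)/48 ≈ -1306.3 + 0.72469*I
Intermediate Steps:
c = I*sqrt(10) (c = sqrt(-10) = I*sqrt(10) ≈ 3.1623*I)
Q(z) = I*sqrt(10) - (-4 + z)*(z + z**2) (Q(z) = I*sqrt(10) - (z + z*z)*(z - 4) = I*sqrt(10) - (z + z**2)*(-4 + z) = I*sqrt(10) - (-4 + z)*(z + z**2))
Q(19)/(((312 - 72)/(39 + 16))) = (-1*19**3 + 3*19**2 + 4*19 + I*sqrt(10))/(((312 - 72)/(39 + 16))) = (-1*6859 + 3*361 + 76 + I*sqrt(10))/((240/55)) = (-6859 + 1083 + 76 + I*sqrt(10))/((240*(1/55))) = (-5700 + I*sqrt(10))/(48/11) = (-5700 + I*sqrt(10))*(11/48) = -5225/4 + 11*I*sqrt(10)/48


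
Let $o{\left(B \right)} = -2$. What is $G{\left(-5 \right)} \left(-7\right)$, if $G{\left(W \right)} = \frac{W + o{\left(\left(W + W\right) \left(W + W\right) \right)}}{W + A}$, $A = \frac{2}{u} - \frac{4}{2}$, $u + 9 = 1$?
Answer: $- \frac{196}{29} \approx -6.7586$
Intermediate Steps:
$u = -8$ ($u = -9 + 1 = -8$)
$A = - \frac{9}{4}$ ($A = \frac{2}{-8} - \frac{4}{2} = 2 \left(- \frac{1}{8}\right) - 2 = - \frac{1}{4} - 2 = - \frac{9}{4} \approx -2.25$)
$G{\left(W \right)} = \frac{-2 + W}{- \frac{9}{4} + W}$ ($G{\left(W \right)} = \frac{W - 2}{W - \frac{9}{4}} = \frac{-2 + W}{- \frac{9}{4} + W}$)
$G{\left(-5 \right)} \left(-7\right) = \frac{4 \left(2 - -5\right)}{9 - -20} \left(-7\right) = \frac{4 \left(2 + 5\right)}{9 + 20} \left(-7\right) = 4 \cdot \frac{1}{29} \cdot 7 \left(-7\right) = \frac{28}{29} \left(-7\right) = - \frac{196}{29}$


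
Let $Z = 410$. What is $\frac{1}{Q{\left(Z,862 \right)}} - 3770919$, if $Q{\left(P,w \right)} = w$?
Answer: $- \frac{3250532177}{862} \approx -3.7709 \cdot 10^{6}$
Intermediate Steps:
$\frac{1}{Q{\left(Z,862 \right)}} - 3770919 = \frac{1}{862} - 3770919 = - \frac{3250532177}{862}$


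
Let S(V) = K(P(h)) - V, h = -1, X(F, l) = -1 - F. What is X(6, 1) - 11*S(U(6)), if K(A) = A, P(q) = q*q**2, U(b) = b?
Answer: 70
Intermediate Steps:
P(q) = q**3
S(V) = -1 - V (S(V) = (-1)**3 - V = -1 - V)
X(6, 1) - 11*S(U(6)) = (-1 - 1*6) - 11*(-1 - 1*6) = (-1 - 6) - 11*(-1 - 6) = -7 - 11*(-7) = -7 + 77 = 70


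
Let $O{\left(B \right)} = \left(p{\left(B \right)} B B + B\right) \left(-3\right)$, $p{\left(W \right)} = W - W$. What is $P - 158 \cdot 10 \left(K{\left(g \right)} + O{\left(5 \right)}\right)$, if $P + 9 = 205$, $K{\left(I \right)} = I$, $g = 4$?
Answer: $17576$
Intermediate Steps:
$p{\left(W \right)} = 0$
$O{\left(B \right)} = - 3 B$ ($O{\left(B \right)} = \left(0 B B + B\right) \left(-3\right) = \left(0 B + B\right) \left(-3\right) = \left(0 + B\right) \left(-3\right) = B \left(-3\right) = - 3 B$)
$P = 196$ ($P = -9 + 205 = 196$)
$P - 158 \cdot 10 \left(K{\left(g \right)} + O{\left(5 \right)}\right) = 196 - 158 \cdot 10 \left(4 - 15\right) = 196 - 158 \cdot 10 \left(-11\right) = 196 - -17380 = 196 + 17380 = 17576$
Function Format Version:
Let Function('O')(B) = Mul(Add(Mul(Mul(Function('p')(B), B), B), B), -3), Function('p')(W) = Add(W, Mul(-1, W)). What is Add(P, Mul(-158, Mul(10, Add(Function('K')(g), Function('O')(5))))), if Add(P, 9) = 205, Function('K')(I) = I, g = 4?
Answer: 17576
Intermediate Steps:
Function('p')(W) = 0
Function('O')(B) = Mul(-3, B) (Function('O')(B) = Mul(Add(Mul(Mul(0, B), B), B), -3) = Mul(Add(Mul(0, B), B), -3) = Mul(Add(0, B), -3) = Mul(B, -3) = Mul(-3, B))
P = 196 (P = Add(-9, 205) = 196)
Add(P, Mul(-158, Mul(10, Add(Function('K')(g), Function('O')(5))))) = Add(196, Mul(-158, Mul(10, Add(4, Mul(-3, 5))))) = Add(196, Mul(-158, Mul(10, Add(4, -15)))) = Add(196, Mul(-158, Mul(10, -11))) = Add(196, Mul(-158, -110)) = Add(196, 17380) = 17576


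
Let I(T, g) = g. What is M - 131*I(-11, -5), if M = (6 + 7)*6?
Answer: 733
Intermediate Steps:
M = 78 (M = 13*6 = 78)
M - 131*I(-11, -5) = 78 - 131*(-5) = 78 + 655 = 733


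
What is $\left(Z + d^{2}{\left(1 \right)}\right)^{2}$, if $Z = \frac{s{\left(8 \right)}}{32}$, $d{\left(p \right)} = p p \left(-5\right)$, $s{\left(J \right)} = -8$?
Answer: $\frac{9801}{16} \approx 612.56$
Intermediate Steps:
$d{\left(p \right)} = - 5 p^{2}$ ($d{\left(p \right)} = p^{2} \left(-5\right) = - 5 p^{2}$)
$Z = - \frac{1}{4}$ ($Z = - \frac{8}{32} = \left(-8\right) \frac{1}{32} = - \frac{1}{4} \approx -0.25$)
$\left(Z + d^{2}{\left(1 \right)}\right)^{2} = \left(- \frac{1}{4} + \left(- 5 \cdot 1^{2}\right)^{2}\right)^{2} = \left(- \frac{1}{4} + \left(\left(-5\right) 1\right)^{2}\right)^{2} = \left(- \frac{1}{4} + \left(-5\right)^{2}\right)^{2} = \left(- \frac{1}{4} + 25\right)^{2} = \left(\frac{99}{4}\right)^{2} = \frac{9801}{16}$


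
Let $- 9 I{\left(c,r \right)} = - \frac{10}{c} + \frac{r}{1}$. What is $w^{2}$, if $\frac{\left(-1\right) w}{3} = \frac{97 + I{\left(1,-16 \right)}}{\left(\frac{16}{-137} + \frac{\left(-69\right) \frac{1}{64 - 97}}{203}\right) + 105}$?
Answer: $\frac{75637638978034441}{9267409222203456} \approx 8.1617$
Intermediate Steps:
$I{\left(c,r \right)} = - \frac{r}{9} + \frac{10}{9 c}$ ($I{\left(c,r \right)} = - \frac{- \frac{10}{c} + \frac{r}{1}}{9} = - \frac{- \frac{10}{c} + r 1}{9} = - \frac{- \frac{10}{c} + r}{9} = - \frac{r - \frac{10}{c}}{9} = - \frac{r}{9} + \frac{10}{9 c}$)
$w = - \frac{275022979}{96267384}$ ($w = - 3 \frac{97 + \frac{10 - 1 \left(-16\right)}{9 \cdot 1}}{\left(\frac{16}{-137} + \frac{\left(-69\right) \frac{1}{64 - 97}}{203}\right) + 105} = - 3 \frac{97 + \frac{1}{9} \cdot 1 \left(10 + 16\right)}{\left(16 \left(- \frac{1}{137}\right) + - \frac{69}{64 - 97} \cdot \frac{1}{203}\right) + 105} = - 3 \frac{97 + \frac{1}{9} \cdot 1 \cdot 26}{\left(- \frac{16}{137} + - \frac{69}{-33} \cdot \frac{1}{203}\right) + 105} = - 3 \frac{97 + \frac{26}{9}}{\left(- \frac{16}{137} + \left(-69\right) \left(- \frac{1}{33}\right) \frac{1}{203}\right) + 105} = - 3 \frac{899}{9 \left(\left(- \frac{16}{137} + \frac{23}{11} \cdot \frac{1}{203}\right) + 105\right)} = - 3 \frac{899}{9 \left(\left(- \frac{16}{137} + \frac{23}{2233}\right) + 105\right)} = - 3 \frac{899}{9 \left(- \frac{32577}{305921} + 105\right)} = - 3 \frac{899}{9 \cdot \frac{32089128}{305921}} = - 3 \cdot \frac{899}{9} \cdot \frac{305921}{32089128} = \left(-3\right) \frac{275022979}{288802152} = - \frac{275022979}{96267384} \approx -2.8569$)
$w^{2} = \left(- \frac{275022979}{96267384}\right)^{2} = \frac{75637638978034441}{9267409222203456}$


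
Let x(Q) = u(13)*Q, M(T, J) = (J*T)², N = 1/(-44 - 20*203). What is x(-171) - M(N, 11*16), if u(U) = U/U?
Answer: -112747945/659344 ≈ -171.00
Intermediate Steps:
N = -1/12992 (N = (1/203)/(-64) = -1/64*1/203 = -1/12992 ≈ -7.6970e-5)
u(U) = 1
M(T, J) = J²*T²
x(Q) = Q (x(Q) = 1*Q = Q)
x(-171) - M(N, 11*16) = -171 - (11*16)²*(-1/12992)² = -171 - 176²/168792064 = -171 - 30976/168792064 = -171 - 1*121/659344 = -171 - 121/659344 = -112747945/659344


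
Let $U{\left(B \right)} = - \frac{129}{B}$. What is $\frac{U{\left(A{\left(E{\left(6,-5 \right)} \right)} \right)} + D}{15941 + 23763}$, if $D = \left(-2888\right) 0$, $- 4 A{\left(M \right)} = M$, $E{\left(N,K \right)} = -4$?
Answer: $- \frac{129}{39704} \approx -0.003249$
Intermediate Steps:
$A{\left(M \right)} = - \frac{M}{4}$
$D = 0$
$\frac{U{\left(A{\left(E{\left(6,-5 \right)} \right)} \right)} + D}{15941 + 23763} = \frac{- \frac{129}{\left(- \frac{1}{4}\right) \left(-4\right)} + 0}{15941 + 23763} = \frac{- \frac{129}{1} + 0}{39704} = \left(\left(-129\right) 1 + 0\right) \frac{1}{39704} = \left(-129 + 0\right) \frac{1}{39704} = \left(-129\right) \frac{1}{39704} = - \frac{129}{39704}$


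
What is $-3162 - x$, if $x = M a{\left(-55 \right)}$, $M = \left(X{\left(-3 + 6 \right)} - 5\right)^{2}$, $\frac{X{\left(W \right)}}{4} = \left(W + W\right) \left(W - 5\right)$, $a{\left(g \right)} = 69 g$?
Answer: $10656993$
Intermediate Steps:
$X{\left(W \right)} = 8 W \left(-5 + W\right)$ ($X{\left(W \right)} = 4 \left(W + W\right) \left(W - 5\right) = 4 \cdot 2 W \left(-5 + W\right) = 8 W \left(-5 + W\right)$)
$M = 2809$ ($M = \left(8 \left(-3 + 6\right) \left(-5 + \left(-3 + 6\right)\right) - 5\right)^{2} = \left(8 \cdot 3 \left(-5 + 3\right) - 5\right)^{2} = \left(8 \cdot 3 \left(-2\right) - 5\right)^{2} = \left(-48 - 5\right)^{2} = \left(-53\right)^{2} = 2809$)
$x = -10660155$ ($x = 2809 \cdot 69 \left(-55\right) = 2809 \left(-3795\right) = -10660155$)
$-3162 - x = -3162 - -10660155 = -3162 + 10660155 = 10656993$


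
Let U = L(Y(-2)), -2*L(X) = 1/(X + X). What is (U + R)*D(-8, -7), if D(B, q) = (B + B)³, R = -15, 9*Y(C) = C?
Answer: 56832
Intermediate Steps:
Y(C) = C/9
L(X) = -1/(4*X) (L(X) = -1/(2*(X + X)) = -1/(2*X)/2 = -1/(4*X))
U = 9/8 (U = -1/(4*((⅑)*(-2))) = -1/(4*(-2/9)) = -¼*(-9/2) = 9/8 ≈ 1.1250)
D(B, q) = 8*B³ (D(B, q) = (2*B)³ = 8*B³)
(U + R)*D(-8, -7) = (9/8 - 15)*(8*(-8)³) = -111*(-512) = -111/8*(-4096) = 56832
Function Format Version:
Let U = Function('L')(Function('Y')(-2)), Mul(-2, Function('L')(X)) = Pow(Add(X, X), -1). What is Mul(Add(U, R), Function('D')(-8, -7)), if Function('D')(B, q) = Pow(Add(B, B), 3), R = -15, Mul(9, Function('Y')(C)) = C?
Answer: 56832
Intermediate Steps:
Function('Y')(C) = Mul(Rational(1, 9), C)
Function('L')(X) = Mul(Rational(-1, 4), Pow(X, -1)) (Function('L')(X) = Mul(Rational(-1, 2), Pow(Add(X, X), -1)) = Mul(Rational(-1, 2), Pow(Mul(2, X), -1)) = Mul(Rational(-1, 2), Mul(Rational(1, 2), Pow(X, -1))) = Mul(Rational(-1, 4), Pow(X, -1)))
U = Rational(9, 8) (U = Mul(Rational(-1, 4), Pow(Mul(Rational(1, 9), -2), -1)) = Mul(Rational(-1, 4), Pow(Rational(-2, 9), -1)) = Mul(Rational(-1, 4), Rational(-9, 2)) = Rational(9, 8) ≈ 1.1250)
Function('D')(B, q) = Mul(8, Pow(B, 3)) (Function('D')(B, q) = Pow(Mul(2, B), 3) = Mul(8, Pow(B, 3)))
Mul(Add(U, R), Function('D')(-8, -7)) = Mul(Add(Rational(9, 8), -15), Mul(8, Pow(-8, 3))) = Mul(Rational(-111, 8), Mul(8, -512)) = Mul(Rational(-111, 8), -4096) = 56832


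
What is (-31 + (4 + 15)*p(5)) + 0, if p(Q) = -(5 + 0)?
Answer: -126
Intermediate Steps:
p(Q) = -5 (p(Q) = -1*5 = -5)
(-31 + (4 + 15)*p(5)) + 0 = (-31 + (4 + 15)*(-5)) + 0 = (-31 + 19*(-5)) + 0 = (-31 - 95) + 0 = -126 + 0 = -126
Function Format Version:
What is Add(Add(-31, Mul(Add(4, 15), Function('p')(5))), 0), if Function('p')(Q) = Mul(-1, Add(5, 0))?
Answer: -126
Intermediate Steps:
Function('p')(Q) = -5 (Function('p')(Q) = Mul(-1, 5) = -5)
Add(Add(-31, Mul(Add(4, 15), Function('p')(5))), 0) = Add(Add(-31, Mul(Add(4, 15), -5)), 0) = Add(Add(-31, Mul(19, -5)), 0) = Add(Add(-31, -95), 0) = Add(-126, 0) = -126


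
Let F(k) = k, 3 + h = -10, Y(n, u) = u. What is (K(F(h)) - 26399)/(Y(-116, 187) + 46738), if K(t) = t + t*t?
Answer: -26243/46925 ≈ -0.55925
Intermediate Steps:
h = -13 (h = -3 - 10 = -13)
K(t) = t + t²
(K(F(h)) - 26399)/(Y(-116, 187) + 46738) = (-13*(1 - 13) - 26399)/(187 + 46738) = (-13*(-12) - 26399)/46925 = (156 - 26399)*(1/46925) = -26243*1/46925 = -26243/46925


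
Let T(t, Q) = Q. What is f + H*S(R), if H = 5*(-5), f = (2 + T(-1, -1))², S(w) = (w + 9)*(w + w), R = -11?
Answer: -1099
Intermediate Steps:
S(w) = 2*w*(9 + w) (S(w) = (9 + w)*(2*w) = 2*w*(9 + w))
f = 1 (f = (2 - 1)² = 1² = 1)
H = -25
f + H*S(R) = 1 - 50*(-11)*(9 - 11) = 1 - 50*(-11)*(-2) = 1 - 25*44 = 1 - 1100 = -1099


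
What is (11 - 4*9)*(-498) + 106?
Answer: 12556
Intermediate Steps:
(11 - 4*9)*(-498) + 106 = (11 - 36)*(-498) + 106 = -25*(-498) + 106 = 12450 + 106 = 12556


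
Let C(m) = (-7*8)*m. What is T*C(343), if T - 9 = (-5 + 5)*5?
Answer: -172872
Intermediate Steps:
T = 9 (T = 9 + (-5 + 5)*5 = 9 + 0*5 = 9 + 0 = 9)
C(m) = -56*m
T*C(343) = 9*(-56*343) = 9*(-19208) = -172872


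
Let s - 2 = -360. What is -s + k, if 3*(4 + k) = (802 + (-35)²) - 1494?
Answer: 1595/3 ≈ 531.67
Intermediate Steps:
s = -358 (s = 2 - 360 = -358)
k = 521/3 (k = -4 + ((802 + (-35)²) - 1494)/3 = -4 + ((802 + 1225) - 1494)/3 = -4 + (2027 - 1494)/3 = -4 + (⅓)*533 = -4 + 533/3 = 521/3 ≈ 173.67)
-s + k = -1*(-358) + 521/3 = 358 + 521/3 = 1595/3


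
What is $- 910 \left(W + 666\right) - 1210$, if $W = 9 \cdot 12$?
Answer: $-705550$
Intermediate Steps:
$W = 108$
$- 910 \left(W + 666\right) - 1210 = - 910 \left(108 + 666\right) - 1210 = \left(-910\right) 774 - 1210 = -704340 - 1210 = -705550$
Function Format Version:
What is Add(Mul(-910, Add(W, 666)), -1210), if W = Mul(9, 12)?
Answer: -705550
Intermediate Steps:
W = 108
Add(Mul(-910, Add(W, 666)), -1210) = Add(Mul(-910, Add(108, 666)), -1210) = Add(Mul(-910, 774), -1210) = Add(-704340, -1210) = -705550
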